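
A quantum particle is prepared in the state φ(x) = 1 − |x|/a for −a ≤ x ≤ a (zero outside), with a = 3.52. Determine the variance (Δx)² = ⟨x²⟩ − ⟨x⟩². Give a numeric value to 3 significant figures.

Compute ⟨x⟩ and ⟨x²⟩ separately, then (Δx)² = ⟨x²⟩ − ⟨x⟩².
φ is even, so ∫ over [−a, a] = 2∫₀ᵃ with φ = 1 − x/a there: ∫₀ᵃ (1 − x/a)² dx = a/3, ∫₀ᵃ x²(1 − x/a)² dx = a³/30, ∫₀ᵃ x⁴(1 − x/a)² dx = a⁵/105.
Normalization: ∫|φ|² dx = 2.3467.
⟨x⟩ = 0.0000 and ⟨x²⟩ = 1.2390.
(Δx)² = 1.2390 − (0.0000)² = 1.2390.

1.24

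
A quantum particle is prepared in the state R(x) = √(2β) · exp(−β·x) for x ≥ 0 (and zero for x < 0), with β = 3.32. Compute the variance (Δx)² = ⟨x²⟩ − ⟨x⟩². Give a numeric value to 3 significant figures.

0.0227

Compute ⟨x⟩ and ⟨x²⟩ separately, then (Δx)² = ⟨x²⟩ − ⟨x⟩².
Every integrand reduces to terms xʲ·e^(−2βx) on [0, ∞); use ∫₀^∞ xʲ·e^(−2βx) dx = j!/(2β)^(j+1).
⟨x⟩ = 0.15060 and ⟨x²⟩ = 0.045362.
(Δx)² = 0.045362 − (0.15060)² = 0.022681.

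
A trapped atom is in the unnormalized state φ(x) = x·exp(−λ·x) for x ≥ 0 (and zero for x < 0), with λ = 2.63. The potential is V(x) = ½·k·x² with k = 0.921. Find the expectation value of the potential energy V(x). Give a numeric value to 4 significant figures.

⟨V⟩ = ∫ V(x)·|φ|² dx / ∫|φ|² dx.
Every integrand reduces to terms xʲ·e^(−2λx) on [0, ∞); use ∫₀^∞ xʲ·e^(−2λx) dx = j!/(2λ)^(j+1).
State is unnormalized: ∫|φ|² dx = 0.013743, and ∫φ*·V(x)·φ dx = 0.0027448, so ⟨V⟩ = 0.0027448 / 0.013743.
⟨V⟩ = 0.19973.

0.1997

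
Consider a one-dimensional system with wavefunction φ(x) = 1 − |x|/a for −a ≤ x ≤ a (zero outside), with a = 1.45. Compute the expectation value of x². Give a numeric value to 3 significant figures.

0.210

⟨x²⟩ = ∫ x²·|φ|² dx / ∫|φ|² dx (integrals over the domain).
φ is even, so ∫ over [−a, a] = 2∫₀ᵃ with φ = 1 − x/a there: ∫₀ᵃ (1 − x/a)² dx = a/3, ∫₀ᵃ x²(1 − x/a)² dx = a³/30, ∫₀ᵃ x⁴(1 − x/a)² dx = a⁵/105.
State is unnormalized: ∫|φ|² dx = 0.96667, and ∫φ*·x²·φ dx = 0.20324, so ⟨x²⟩ = 0.20324 / 0.96667.
⟨x²⟩ = 0.21025.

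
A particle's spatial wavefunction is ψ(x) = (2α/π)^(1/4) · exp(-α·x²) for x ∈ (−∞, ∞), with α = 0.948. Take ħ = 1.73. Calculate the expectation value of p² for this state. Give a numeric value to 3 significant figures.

p² ψ = −ħ² d²ψ/dx²; ⟨p²⟩ = −ħ² ∫ ψ*·ψ'' dx.
Gaussian moments: ∫x^(2j)·e^(−2αx²) dx = (2j−1)!!/(4α)^j · √(π/(2α)), odd powers integrate to 0; here √(π/(2α)) = 1.2872. Derivatives: d/dx e^(−αx²) = −2αx·e^(−αx²), d²/dx² e^(−αx²) = (4α²x² − 2α)·e^(−αx²).
⟨p²⟩ = 2.8373.

2.84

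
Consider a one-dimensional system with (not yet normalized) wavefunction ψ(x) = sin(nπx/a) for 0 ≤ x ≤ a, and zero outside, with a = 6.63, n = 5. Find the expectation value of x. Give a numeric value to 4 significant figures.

⟨x⟩ = ∫ x·|ψ|² dx / ∫|ψ|² dx (integrals over the domain).
With sin²θ = (1 − cos2θ)/2 on 0 ≤ x ≤ a: ∫sin²(nπx/a) dx = a/2, ∫x·sin²(nπx/a) dx = a²/4, ∫x²·sin²(nπx/a) dx = a³·(1/6 − 1/(4n²π²)); higher powers xᵏ the same way, integrating xᵏ·cos(2nπx/a) by parts.
State is unnormalized: ∫|ψ|² dx = 3.3150, and ∫ψ*·x·ψ dx = 10.989, so ⟨x⟩ = 10.989 / 3.3150.
⟨x⟩ = 3.3150.

3.315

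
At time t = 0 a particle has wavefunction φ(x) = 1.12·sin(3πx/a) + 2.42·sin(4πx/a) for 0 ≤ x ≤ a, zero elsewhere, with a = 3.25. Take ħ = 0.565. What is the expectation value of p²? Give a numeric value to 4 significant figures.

p² φ = −ħ² d²φ/dx²; ⟨p²⟩ = −ħ² ∫ φ*·φ'' dx / ∫|φ|² dx.
d²/dx² sin(jπx/a) = −(jπ/a)²·sin(jπx/a); on 0 ≤ x ≤ a, ∫sin²(jπx/a) dx = a/2 and ∫sin(jπx/a)·sin(lπx/a) dx = 0 for j ≠ l, so only diagonal terms survive in ∫|φ|² and ∫φ·φ″; ∫φ·φ′ dx = [φ²/2] between the walls = 0.
State is unnormalized: ∫|φ|² dx = 11.555, and ∫φ*·(−ħ² φ'') dx = 50.891, so ⟨p²⟩ = 50.891 / 11.555.
⟨p²⟩ = 4.4042.

4.404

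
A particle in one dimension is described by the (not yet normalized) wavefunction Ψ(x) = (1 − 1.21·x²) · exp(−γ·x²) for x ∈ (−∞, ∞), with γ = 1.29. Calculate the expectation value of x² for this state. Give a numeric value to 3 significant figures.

0.116

⟨x²⟩ = ∫ x²·|Ψ|² dx / ∫|Ψ|² dx (integrals over the domain).
Expand each integrand as polynomial × e^(−2γx²) and use ∫x^(2j)·e^(−2γx²) dx = (2j−1)!!/(4γ)^j · √(π/(2γ)), odd powers → 0; here √(π/(2γ)) = 1.1035.
State is unnormalized: ∫|Ψ|² dx = 0.76799, and ∫Ψ*·x²·Ψ dx = 0.089358, so ⟨x²⟩ = 0.089358 / 0.76799.
⟨x²⟩ = 0.11635.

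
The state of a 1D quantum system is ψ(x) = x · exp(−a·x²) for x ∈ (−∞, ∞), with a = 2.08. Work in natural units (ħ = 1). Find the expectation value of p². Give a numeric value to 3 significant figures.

6.24

p² ψ = −ħ² d²ψ/dx²; ⟨p²⟩ = −ħ² ∫ ψ*·ψ'' dx / ∫|ψ|² dx.
Expand each integrand as polynomial × e^(−2ax²) and use ∫x^(2j)·e^(−2ax²) dx = (2j−1)!!/(4a)^j · √(π/(2a)), odd powers → 0; here √(π/(2a)) = 0.86902. Differentiate with the product rule, d/dx e^(−ax²) = −2ax·e^(−ax²).
State is unnormalized: ∫|ψ|² dx = 0.10445, and ∫ψ*·(−ħ² ψ'') dx = 0.65176, so ⟨p²⟩ = 0.65176 / 0.10445.
⟨p²⟩ = 6.2400.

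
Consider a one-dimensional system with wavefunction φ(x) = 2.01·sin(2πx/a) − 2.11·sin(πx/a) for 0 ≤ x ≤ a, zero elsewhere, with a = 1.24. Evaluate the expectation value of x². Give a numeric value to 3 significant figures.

0.739

⟨x²⟩ = ∫ x²·|φ|² dx / ∫|φ|² dx (integrals over the domain).
On 0 ≤ x ≤ a (j ≠ l): ∫sin²(jπx/a) dx = a/2, ∫sin(jπx/a)·sin(lπx/a) dx = 0; diagonal moments ∫x·sin²(jπx/a) dx = a²/4, ∫x²·sin²(jπx/a) dx = a³·(1/6 − 1/(4j²π²)); cross terms ∫x·sin(jπx/a)·sin(lπx/a) dx = 0 for j + l even and −4jla²/(π²(j² − l²)²) for j + l odd, ∫x²·sin(jπx/a)·sin(lπx/a) dx = (−1)^(j+l)·4jla³/(π²(j² − l²)²); higher powers the same way via product-to-sum and parts.
State is unnormalized: ∫|φ|² dx = 5.2652, and ∫φ*·x²·φ dx = 3.8913, so ⟨x²⟩ = 3.8913 / 5.2652.
⟨x²⟩ = 0.73907.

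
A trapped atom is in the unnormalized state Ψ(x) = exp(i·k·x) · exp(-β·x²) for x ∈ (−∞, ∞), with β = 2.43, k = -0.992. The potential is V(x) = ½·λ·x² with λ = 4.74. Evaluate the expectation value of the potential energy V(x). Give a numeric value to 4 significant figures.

⟨V⟩ = ∫ V(x)·|Ψ|² dx / ∫|Ψ|² dx.
Gaussian moments: ∫x^(2j)·e^(−2βx²) dx = (2j−1)!!/(4β)^j · √(π/(2β)), odd powers integrate to 0; here √(π/(2β)) = 0.80400.
State is unnormalized: ∫|Ψ|² dx = 0.80400, and ∫Ψ*·V(x)·Ψ dx = 0.19604, so ⟨V⟩ = 0.19604 / 0.80400.
⟨V⟩ = 0.24383.

0.2438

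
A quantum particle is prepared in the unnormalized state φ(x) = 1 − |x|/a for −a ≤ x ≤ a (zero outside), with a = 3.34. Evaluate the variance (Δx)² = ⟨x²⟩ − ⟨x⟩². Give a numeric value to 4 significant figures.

1.116

Compute ⟨x⟩ and ⟨x²⟩ separately, then (Δx)² = ⟨x²⟩ − ⟨x⟩².
φ is even, so ∫ over [−a, a] = 2∫₀ᵃ with φ = 1 − x/a there: ∫₀ᵃ (1 − x/a)² dx = a/3, ∫₀ᵃ x²(1 − x/a)² dx = a³/30, ∫₀ᵃ x⁴(1 − x/a)² dx = a⁵/105.
Normalization: ∫|φ|² dx = 2.2267.
⟨x⟩ = 0.0000 and ⟨x²⟩ = 1.1156.
(Δx)² = 1.1156 − (0.0000)² = 1.1156.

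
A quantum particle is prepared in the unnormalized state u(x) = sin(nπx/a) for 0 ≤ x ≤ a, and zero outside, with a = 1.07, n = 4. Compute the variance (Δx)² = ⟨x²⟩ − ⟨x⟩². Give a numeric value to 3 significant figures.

Compute ⟨x⟩ and ⟨x²⟩ separately, then (Δx)² = ⟨x²⟩ − ⟨x⟩².
With sin²θ = (1 − cos2θ)/2 on 0 ≤ x ≤ a: ∫sin²(nπx/a) dx = a/2, ∫x·sin²(nπx/a) dx = a²/4, ∫x²·sin²(nπx/a) dx = a³·(1/6 − 1/(4n²π²)); higher powers xᵏ the same way, integrating xᵏ·cos(2nπx/a) by parts.
Normalization: ∫|u|² dx = 0.53500.
⟨x⟩ = 0.53500 and ⟨x²⟩ = 0.37801.
(Δx)² = 0.37801 − (0.53500)² = 0.091783.

0.0918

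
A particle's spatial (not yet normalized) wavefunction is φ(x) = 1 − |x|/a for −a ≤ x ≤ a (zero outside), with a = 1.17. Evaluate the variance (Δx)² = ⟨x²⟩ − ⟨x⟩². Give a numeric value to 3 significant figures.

0.137

Compute ⟨x⟩ and ⟨x²⟩ separately, then (Δx)² = ⟨x²⟩ − ⟨x⟩².
φ is even, so ∫ over [−a, a] = 2∫₀ᵃ with φ = 1 − x/a there: ∫₀ᵃ (1 − x/a)² dx = a/3, ∫₀ᵃ x²(1 − x/a)² dx = a³/30, ∫₀ᵃ x⁴(1 − x/a)² dx = a⁵/105.
Normalization: ∫|φ|² dx = 0.78000.
⟨x⟩ = 0.0000 and ⟨x²⟩ = 0.13689.
(Δx)² = 0.13689 − (0.0000)² = 0.13689.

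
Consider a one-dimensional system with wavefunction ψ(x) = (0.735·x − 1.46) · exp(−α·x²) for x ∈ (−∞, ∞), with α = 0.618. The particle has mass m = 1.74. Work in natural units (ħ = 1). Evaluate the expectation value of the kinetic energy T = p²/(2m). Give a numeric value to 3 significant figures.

0.211

T = −(ħ²/2m) d²/dx², so ⟨T⟩ = −(ħ²/2m) ∫ ψ*·ψ'' dx / ∫|ψ|² dx; with m = 1.74.
Expand each integrand as polynomial × e^(−2αx²) and use ∫x^(2j)·e^(−2αx²) dx = (2j−1)!!/(4α)^j · √(π/(2α)), odd powers → 0; here √(π/(2α)) = 1.5943. Differentiate with the product rule, d/dx e^(−αx²) = −2αx·e^(−αx²).
State is unnormalized: ∫|ψ|² dx = 3.7468, and ∫ψ*·(−ħ²/2m · ψ'') dx = 0.78912, so ⟨T⟩ = 0.78912 / 3.7468.
⟨T⟩ = 0.21061.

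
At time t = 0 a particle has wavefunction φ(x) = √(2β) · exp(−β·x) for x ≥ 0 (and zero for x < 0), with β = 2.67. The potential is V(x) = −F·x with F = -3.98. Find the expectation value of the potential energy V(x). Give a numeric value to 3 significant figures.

0.745

⟨V⟩ = ∫ V(x)·|φ|² dx.
Every integrand reduces to terms xʲ·e^(−2βx) on [0, ∞); use ∫₀^∞ xʲ·e^(−2βx) dx = j!/(2β)^(j+1).
⟨V⟩ = 0.74532.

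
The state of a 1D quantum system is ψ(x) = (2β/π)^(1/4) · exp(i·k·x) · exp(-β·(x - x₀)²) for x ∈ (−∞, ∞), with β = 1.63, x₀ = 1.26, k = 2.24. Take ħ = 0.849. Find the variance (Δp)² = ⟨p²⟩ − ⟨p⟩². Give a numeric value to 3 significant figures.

Compute ⟨p⟩ and ⟨p²⟩ separately; (Δp)² = ⟨p²⟩ − ⟨p⟩².
Gaussian moments (u = x − x₀): ∫u^(2j)·e^(−2βu²) du = (2j−1)!!/(4β)^j · √(π/(2β)), odd powers integrate to 0; here √(π/(2β)) = 0.98167. Derivatives: ψ′ = (ik − 2βu)·ψ, ψ″ = ((ik − 2βu)² − 2β)·ψ; the odd-in-u pieces drop out.
⟨p⟩ = 1.9018 and ⟨p²⟩ = 4.7916.
(Δp)² = 4.7916 − (1.9018)² = 1.1749.

1.17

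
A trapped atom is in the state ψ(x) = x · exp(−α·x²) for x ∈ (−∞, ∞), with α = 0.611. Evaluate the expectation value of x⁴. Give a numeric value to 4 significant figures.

⟨x⁴⟩ = ∫ x⁴·|ψ|² dx / ∫|ψ|² dx (integrals over the domain).
Expand each integrand as polynomial × e^(−2αx²) and use ∫x^(2j)·e^(−2αx²) dx = (2j−1)!!/(4α)^j · √(π/(2α)), odd powers → 0; here √(π/(2α)) = 1.6034.
State is unnormalized: ∫|ψ|² dx = 0.65605, and ∫ψ*·x⁴·ψ dx = 1.6475, so ⟨x⁴⟩ = 1.6475 / 0.65605.
⟨x⁴⟩ = 2.5112.

2.511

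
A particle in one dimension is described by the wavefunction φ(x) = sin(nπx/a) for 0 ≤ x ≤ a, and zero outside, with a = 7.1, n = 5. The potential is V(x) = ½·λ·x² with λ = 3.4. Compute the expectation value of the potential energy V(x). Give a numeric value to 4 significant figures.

28.39

⟨V⟩ = ∫ V(x)·|φ|² dx / ∫|φ|² dx.
With sin²θ = (1 − cos2θ)/2 on 0 ≤ x ≤ a: ∫sin²(nπx/a) dx = a/2, ∫x·sin²(nπx/a) dx = a²/4, ∫x²·sin²(nπx/a) dx = a³·(1/6 − 1/(4n²π²)); higher powers xᵏ the same way, integrating xᵏ·cos(2nπx/a) by parts.
State is unnormalized: ∫|φ|² dx = 3.5500, and ∫φ*·V(x)·φ dx = 100.79, so ⟨V⟩ = 100.79 / 3.5500.
⟨V⟩ = 28.392.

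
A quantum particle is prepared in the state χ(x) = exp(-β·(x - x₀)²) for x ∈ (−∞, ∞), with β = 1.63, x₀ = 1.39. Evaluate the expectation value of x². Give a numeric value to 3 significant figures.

2.09

⟨x²⟩ = ∫ x²·|χ|² dx / ∫|χ|² dx (integrals over the domain).
Gaussian moments (u = x − x₀): ∫u^(2j)·e^(−2βu²) du = (2j−1)!!/(4β)^j · √(π/(2β)), odd powers integrate to 0; here √(π/(2β)) = 0.98167.
State is unnormalized: ∫|χ|² dx = 0.98167, and ∫χ*·x²·χ dx = 2.0473, so ⟨x²⟩ = 2.0473 / 0.98167.
⟨x²⟩ = 2.0855.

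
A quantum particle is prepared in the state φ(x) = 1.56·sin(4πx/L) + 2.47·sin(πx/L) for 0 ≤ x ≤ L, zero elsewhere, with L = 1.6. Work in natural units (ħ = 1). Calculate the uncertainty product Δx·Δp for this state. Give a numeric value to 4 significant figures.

1.549

Δx = √(⟨x²⟩−⟨x⟩²), Δp = √(⟨p²⟩−⟨p⟩²).
On 0 ≤ x ≤ L (j ≠ l): ∫sin²(jπx/L) dx = L/2, ∫sin(jπx/L)·sin(lπx/L) dx = 0; diagonal moments ∫x·sin²(jπx/L) dx = L²/4, ∫x²·sin²(jπx/L) dx = L³·(1/6 − 1/(4j²π²)); cross terms ∫x·sin(jπx/L)·sin(lπx/L) dx = 0 for j + l even and −4jlL²/(π²(j² − l²)²) for j + l odd, ∫x²·sin(jπx/L)·sin(lπx/L) dx = (−1)^(j+l)·4jlL³/(π²(j² − l²)²); higher powers the same way via product-to-sum and parts. d²/dx² sin(jπx/L) = −(jπ/L)²·sin(jπx/L); on 0 ≤ x ≤ L, ∫sin²(jπx/L) dx = L/2 and ∫sin(jπx/L)·sin(lπx/L) dx = 0 for j ≠ l, so only diagonal terms survive in ∫|φ|² and ∫φ·φ″; ∫φ·φ′ dx = [φ²/2] between the walls = 0.
Normalization: ∫|φ|² dx = 6.8276.
⟨x⟩ = 0.77918, ⟨x²⟩ = 0.72500 ⇒ Δx = 0.34333.
⟨p⟩ = 0.0000, ⟨p²⟩ = 20.345 ⇒ Δp = 4.5106.
Δx·Δp = 1.5486.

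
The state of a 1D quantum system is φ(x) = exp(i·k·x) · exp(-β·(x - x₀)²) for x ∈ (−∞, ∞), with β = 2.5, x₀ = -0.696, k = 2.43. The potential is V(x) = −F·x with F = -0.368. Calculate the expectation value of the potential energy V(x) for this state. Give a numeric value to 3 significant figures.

⟨V⟩ = ∫ V(x)·|φ|² dx / ∫|φ|² dx.
Gaussian moments (u = x − x₀): ∫u^(2j)·e^(−2βu²) du = (2j−1)!!/(4β)^j · √(π/(2β)), odd powers integrate to 0; here √(π/(2β)) = 0.79267.
State is unnormalized: ∫|φ|² dx = 0.79267, and ∫φ*·V(x)·φ dx = -0.20302, so ⟨V⟩ = -0.20302 / 0.79267.
⟨V⟩ = -0.25613.

-0.256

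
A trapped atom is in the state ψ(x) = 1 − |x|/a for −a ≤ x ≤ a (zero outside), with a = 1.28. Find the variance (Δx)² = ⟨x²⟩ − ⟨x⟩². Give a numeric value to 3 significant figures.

Compute ⟨x⟩ and ⟨x²⟩ separately, then (Δx)² = ⟨x²⟩ − ⟨x⟩².
ψ is even, so ∫ over [−a, a] = 2∫₀ᵃ with ψ = 1 − x/a there: ∫₀ᵃ (1 − x/a)² dx = a/3, ∫₀ᵃ x²(1 − x/a)² dx = a³/30, ∫₀ᵃ x⁴(1 − x/a)² dx = a⁵/105.
Normalization: ∫|ψ|² dx = 0.85333.
⟨x⟩ = 0.0000 and ⟨x²⟩ = 0.16384.
(Δx)² = 0.16384 − (0.0000)² = 0.16384.

0.164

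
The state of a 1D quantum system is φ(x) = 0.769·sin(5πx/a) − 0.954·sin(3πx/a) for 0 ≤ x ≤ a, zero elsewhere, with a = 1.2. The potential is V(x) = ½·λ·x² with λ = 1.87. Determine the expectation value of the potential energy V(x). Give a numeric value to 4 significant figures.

0.3806

⟨V⟩ = ∫ V(x)·|φ|² dx / ∫|φ|² dx.
On 0 ≤ x ≤ a (j ≠ l): ∫sin²(jπx/a) dx = a/2, ∫sin(jπx/a)·sin(lπx/a) dx = 0; diagonal moments ∫x·sin²(jπx/a) dx = a²/4, ∫x²·sin²(jπx/a) dx = a³·(1/6 − 1/(4j²π²)); cross terms ∫x·sin(jπx/a)·sin(lπx/a) dx = 0 for j + l even and −4jla²/(π²(j² − l²)²) for j + l odd, ∫x²·sin(jπx/a)·sin(lπx/a) dx = (−1)^(j+l)·4jla³/(π²(j² − l²)²); higher powers the same way via product-to-sum and parts.
State is unnormalized: ∫|φ|² dx = 0.90089, and ∫φ*·V(x)·φ dx = 0.34292, so ⟨V⟩ = 0.34292 / 0.90089.
⟨V⟩ = 0.38064.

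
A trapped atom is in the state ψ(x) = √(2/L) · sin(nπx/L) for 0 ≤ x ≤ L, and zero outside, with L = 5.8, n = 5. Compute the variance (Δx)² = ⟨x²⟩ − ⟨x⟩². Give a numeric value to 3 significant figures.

2.74

Compute ⟨x⟩ and ⟨x²⟩ separately, then (Δx)² = ⟨x²⟩ − ⟨x⟩².
With sin²θ = (1 − cos2θ)/2 on 0 ≤ x ≤ L: ∫sin²(nπx/L) dx = L/2, ∫x·sin²(nπx/L) dx = L²/4, ∫x²·sin²(nπx/L) dx = L³·(1/6 − 1/(4n²π²)); higher powers xᵏ the same way, integrating xᵏ·cos(2nπx/L) by parts.
⟨x⟩ = 2.9000 and ⟨x²⟩ = 11.145.
(Δx)² = 11.145 − (2.9000)² = 2.7352.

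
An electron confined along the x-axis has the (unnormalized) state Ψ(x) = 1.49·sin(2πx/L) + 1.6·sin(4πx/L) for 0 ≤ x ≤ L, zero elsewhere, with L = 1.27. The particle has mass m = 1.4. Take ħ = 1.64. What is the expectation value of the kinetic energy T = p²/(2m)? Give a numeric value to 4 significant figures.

61.29

T = −(ħ²/2m) d²/dx², so ⟨T⟩ = −(ħ²/2m) ∫ Ψ*·Ψ'' dx / ∫|Ψ|² dx; with m = 1.4.
d²/dx² sin(jπx/L) = −(jπ/L)²·sin(jπx/L); on 0 ≤ x ≤ L, ∫sin²(jπx/L) dx = L/2 and ∫sin(jπx/L)·sin(lπx/L) dx = 0 for j ≠ l, so only diagonal terms survive in ∫|Ψ|² and ∫Ψ·Ψ″; ∫Ψ·Ψ′ dx = [Ψ²/2] between the walls = 0.
State is unnormalized: ∫|Ψ|² dx = 3.0354, and ∫Ψ*·(−ħ²/2m · Ψ'') dx = 186.03, so ⟨T⟩ = 186.03 / 3.0354.
⟨T⟩ = 61.287.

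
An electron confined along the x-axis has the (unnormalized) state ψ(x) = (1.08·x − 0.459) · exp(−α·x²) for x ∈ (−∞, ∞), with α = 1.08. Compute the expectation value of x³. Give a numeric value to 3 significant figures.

-0.332

⟨x³⟩ = ∫ x³·|ψ|² dx / ∫|ψ|² dx (integrals over the domain).
Expand each integrand as polynomial × e^(−2αx²) and use ∫x^(2j)·e^(−2αx²) dx = (2j−1)!!/(4α)^j · √(π/(2α)), odd powers → 0; here √(π/(2α)) = 1.2060.
State is unnormalized: ∫|ψ|² dx = 0.57970, and ∫ψ*·x³·ψ dx = -0.19221, so ⟨x³⟩ = -0.19221 / 0.57970.
⟨x³⟩ = -0.33156.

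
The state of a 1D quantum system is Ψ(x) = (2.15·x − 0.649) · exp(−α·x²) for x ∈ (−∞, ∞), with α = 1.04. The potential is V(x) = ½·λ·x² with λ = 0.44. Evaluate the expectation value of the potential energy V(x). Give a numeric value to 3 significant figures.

0.130

⟨V⟩ = ∫ V(x)·|Ψ|² dx / ∫|Ψ|² dx.
Expand each integrand as polynomial × e^(−2αx²) and use ∫x^(2j)·e^(−2αx²) dx = (2j−1)!!/(4α)^j · √(π/(2α)), odd powers → 0; here √(π/(2α)) = 1.2290.
State is unnormalized: ∫|Ψ|² dx = 1.8833, and ∫Ψ*·V(x)·Ψ dx = 0.24403, so ⟨V⟩ = 0.24403 / 1.8833.
⟨V⟩ = 0.12958.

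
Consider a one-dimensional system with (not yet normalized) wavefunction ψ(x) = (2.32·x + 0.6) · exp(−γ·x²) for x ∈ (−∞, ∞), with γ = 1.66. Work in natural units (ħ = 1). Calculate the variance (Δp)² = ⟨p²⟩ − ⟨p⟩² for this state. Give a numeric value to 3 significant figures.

Compute ⟨p⟩ and ⟨p²⟩ separately; (Δp)² = ⟨p²⟩ − ⟨p⟩².
Expand each integrand as polynomial × e^(−2γx²) and use ∫x^(2j)·e^(−2γx²) dx = (2j−1)!!/(4γ)^j · √(π/(2γ)), odd powers → 0; here √(π/(2γ)) = 0.97276. Differentiate with the product rule, d/dx e^(−γx²) = −2γx·e^(−γx²).
Normalization: ∫|ψ|² dx = 1.1387.
⟨p⟩ = 0.0000 and ⟨p²⟩ = 3.9590.
(Δp)² = 3.9590 − (0.0000)² = 3.9590.

3.96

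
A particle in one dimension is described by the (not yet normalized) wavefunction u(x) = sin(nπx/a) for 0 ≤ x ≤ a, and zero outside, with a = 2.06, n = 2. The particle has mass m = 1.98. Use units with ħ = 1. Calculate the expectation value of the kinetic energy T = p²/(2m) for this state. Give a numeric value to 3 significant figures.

T = −(ħ²/2m) d²/dx², so ⟨T⟩ = −(ħ²/2m) ∫ u*·u'' dx / ∫|u|² dx; with m = 1.98.
d/dx sin(nπx/a) = (nπ/a)·cos(nπx/a) and d²/dx² sin(nπx/a) = −(nπ/a)²·sin(nπx/a); on 0 ≤ x ≤ a, ∫sin²(nπx/a) dx = a/2 and ∫sin(nπx/a)·cos(nπx/a) dx = 0.
State is unnormalized: ∫|u|² dx = 1.0300, and ∫u*·(−ħ²/2m · u'') dx = 2.4197, so ⟨T⟩ = 2.4197 / 1.0300.
⟨T⟩ = 2.3493.

2.35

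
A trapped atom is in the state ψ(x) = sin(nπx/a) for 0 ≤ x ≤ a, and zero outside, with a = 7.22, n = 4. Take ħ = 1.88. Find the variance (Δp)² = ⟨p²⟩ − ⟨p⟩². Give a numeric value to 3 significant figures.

Compute ⟨p⟩ and ⟨p²⟩ separately; (Δp)² = ⟨p²⟩ − ⟨p⟩².
d/dx sin(nπx/a) = (nπ/a)·cos(nπx/a) and d²/dx² sin(nπx/a) = −(nπ/a)²·sin(nπx/a); on 0 ≤ x ≤ a, ∫sin²(nπx/a) dx = a/2 and ∫sin(nπx/a)·cos(nπx/a) dx = 0.
Normalization: ∫|ψ|² dx = 3.6100.
⟨p⟩ = 0.0000 and ⟨p²⟩ = 10.707.
(Δp)² = 10.707 − (0.0000)² = 10.707.

10.7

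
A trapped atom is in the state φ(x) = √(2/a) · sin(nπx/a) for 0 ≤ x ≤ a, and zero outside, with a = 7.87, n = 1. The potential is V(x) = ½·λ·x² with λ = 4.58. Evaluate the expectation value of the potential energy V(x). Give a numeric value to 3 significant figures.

⟨V⟩ = ∫ V(x)·|φ|² dx.
With sin²θ = (1 − cos2θ)/2 on 0 ≤ x ≤ a: ∫sin²(nπx/a) dx = a/2, ∫x·sin²(nπx/a) dx = a²/4, ∫x²·sin²(nπx/a) dx = a³·(1/6 − 1/(4n²π²)); higher powers xᵏ the same way, integrating xᵏ·cos(2nπx/a) by parts.
⟨V⟩ = 40.093.

40.1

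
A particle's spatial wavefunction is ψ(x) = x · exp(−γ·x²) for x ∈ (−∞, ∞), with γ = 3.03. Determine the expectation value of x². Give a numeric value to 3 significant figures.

0.248

⟨x²⟩ = ∫ x²·|ψ|² dx / ∫|ψ|² dx (integrals over the domain).
Expand each integrand as polynomial × e^(−2γx²) and use ∫x^(2j)·e^(−2γx²) dx = (2j−1)!!/(4γ)^j · √(π/(2γ)), odd powers → 0; here √(π/(2γ)) = 0.72001.
State is unnormalized: ∫|ψ|² dx = 0.059407, and ∫ψ*·x²·ψ dx = 0.014705, so ⟨x²⟩ = 0.014705 / 0.059407.
⟨x²⟩ = 0.24752.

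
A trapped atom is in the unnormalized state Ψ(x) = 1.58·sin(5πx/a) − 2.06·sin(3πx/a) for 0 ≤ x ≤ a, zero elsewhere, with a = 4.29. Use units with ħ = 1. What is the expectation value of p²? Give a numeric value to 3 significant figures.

8.00

p² Ψ = −ħ² d²Ψ/dx²; ⟨p²⟩ = −ħ² ∫ Ψ*·Ψ'' dx / ∫|Ψ|² dx.
d²/dx² sin(jπx/a) = −(jπ/a)²·sin(jπx/a); on 0 ≤ x ≤ a, ∫sin²(jπx/a) dx = a/2 and ∫sin(jπx/a)·sin(lπx/a) dx = 0 for j ≠ l, so only diagonal terms survive in ∫|Ψ|² and ∫Ψ·Ψ″; ∫Ψ·Ψ′ dx = [Ψ²/2] between the walls = 0.
State is unnormalized: ∫|Ψ|² dx = 14.457, and ∫Ψ*·(−ħ² Ψ'') dx = 115.72, so ⟨p²⟩ = 115.72 / 14.457.
⟨p²⟩ = 8.0045.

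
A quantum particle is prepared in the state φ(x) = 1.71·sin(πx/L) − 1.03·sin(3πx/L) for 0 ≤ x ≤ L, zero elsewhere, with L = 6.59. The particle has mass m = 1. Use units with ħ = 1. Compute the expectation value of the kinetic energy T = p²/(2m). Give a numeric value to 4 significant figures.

0.3556

T = −(ħ²/2m) d²/dx², so ⟨T⟩ = −(ħ²/2m) ∫ φ*·φ'' dx / ∫|φ|² dx; with m = 1.
d²/dx² sin(jπx/L) = −(jπ/L)²·sin(jπx/L); on 0 ≤ x ≤ L, ∫sin²(jπx/L) dx = L/2 and ∫sin(jπx/L)·sin(lπx/L) dx = 0 for j ≠ l, so only diagonal terms survive in ∫|φ|² and ∫φ·φ″; ∫φ·φ′ dx = [φ²/2] between the walls = 0.
State is unnormalized: ∫|φ|² dx = 13.131, and ∫φ*·(−ħ²/2m · φ'') dx = 4.6698, so ⟨T⟩ = 4.6698 / 13.131.
⟨T⟩ = 0.35564.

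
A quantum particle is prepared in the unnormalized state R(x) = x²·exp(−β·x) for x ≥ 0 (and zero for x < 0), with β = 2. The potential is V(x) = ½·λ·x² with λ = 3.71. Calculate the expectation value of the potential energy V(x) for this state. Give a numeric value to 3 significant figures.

⟨V⟩ = ∫ V(x)·|R|² dx / ∫|R|² dx.
Every integrand reduces to terms xʲ·e^(−2βx) on [0, ∞); use ∫₀^∞ xʲ·e^(−2βx) dx = j!/(2β)^(j+1).
State is unnormalized: ∫|R|² dx = 0.023438, and ∫R*·V(x)·R dx = 0.081519, so ⟨V⟩ = 0.081519 / 0.023438.
⟨V⟩ = 3.4781.

3.48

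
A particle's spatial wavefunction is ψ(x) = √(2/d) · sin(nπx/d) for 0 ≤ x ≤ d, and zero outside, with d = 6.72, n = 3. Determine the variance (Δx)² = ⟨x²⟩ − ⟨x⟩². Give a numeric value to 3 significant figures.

Compute ⟨x⟩ and ⟨x²⟩ separately, then (Δx)² = ⟨x²⟩ − ⟨x⟩².
With sin²θ = (1 − cos2θ)/2 on 0 ≤ x ≤ d: ∫sin²(nπx/d) dx = d/2, ∫x·sin²(nπx/d) dx = d²/4, ∫x²·sin²(nπx/d) dx = d³·(1/6 − 1/(4n²π²)); higher powers xᵏ the same way, integrating xᵏ·cos(2nπx/d) by parts.
⟨x⟩ = 3.3600 and ⟨x²⟩ = 14.799.
(Δx)² = 14.799 − (3.3600)² = 3.5090.

3.51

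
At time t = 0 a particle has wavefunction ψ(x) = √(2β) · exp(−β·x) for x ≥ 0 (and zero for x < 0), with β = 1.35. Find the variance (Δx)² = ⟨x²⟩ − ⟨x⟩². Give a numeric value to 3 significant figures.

Compute ⟨x⟩ and ⟨x²⟩ separately, then (Δx)² = ⟨x²⟩ − ⟨x⟩².
Every integrand reduces to terms xʲ·e^(−2βx) on [0, ∞); use ∫₀^∞ xʲ·e^(−2βx) dx = j!/(2β)^(j+1).
⟨x⟩ = 0.37037 and ⟨x²⟩ = 0.27435.
(Δx)² = 0.27435 − (0.37037)² = 0.13717.

0.137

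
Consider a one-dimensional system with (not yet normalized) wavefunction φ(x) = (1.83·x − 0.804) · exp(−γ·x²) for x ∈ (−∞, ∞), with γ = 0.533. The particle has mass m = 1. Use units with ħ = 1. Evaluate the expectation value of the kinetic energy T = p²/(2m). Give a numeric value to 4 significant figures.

T = −(ħ²/2m) d²/dx², so ⟨T⟩ = −(ħ²/2m) ∫ φ*·φ'' dx / ∫|φ|² dx; with m = 1.
Expand each integrand as polynomial × e^(−2γx²) and use ∫x^(2j)·e^(−2γx²) dx = (2j−1)!!/(4γ)^j · √(π/(2γ)), odd powers → 0; here √(π/(2γ)) = 1.7167. Differentiate with the product rule, d/dx e^(−γx²) = −2γx·e^(−γx²).
State is unnormalized: ∫|φ|² dx = 3.8063, and ∫φ*·(−ħ²/2m · φ'') dx = 2.4516, so ⟨T⟩ = 2.4516 / 3.8063.
⟨T⟩ = 0.64411.

0.6441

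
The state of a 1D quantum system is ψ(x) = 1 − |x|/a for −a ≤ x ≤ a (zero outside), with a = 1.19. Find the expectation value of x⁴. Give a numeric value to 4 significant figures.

⟨x⁴⟩ = ∫ x⁴·|ψ|² dx / ∫|ψ|² dx (integrals over the domain).
ψ is even, so ∫ over [−a, a] = 2∫₀ᵃ with ψ = 1 − x/a there: ∫₀ᵃ (1 − x/a)² dx = a/3, ∫₀ᵃ x²(1 − x/a)² dx = a³/30, ∫₀ᵃ x⁴(1 − x/a)² dx = a⁵/105.
State is unnormalized: ∫|ψ|² dx = 0.79333, and ∫ψ*·x⁴·ψ dx = 0.045454, so ⟨x⁴⟩ = 0.045454 / 0.79333.
⟨x⁴⟩ = 0.057295.

0.05730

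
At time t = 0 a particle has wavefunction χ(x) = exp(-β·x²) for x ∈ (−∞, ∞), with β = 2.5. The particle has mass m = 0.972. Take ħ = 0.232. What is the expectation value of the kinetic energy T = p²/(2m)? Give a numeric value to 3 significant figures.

T = −(ħ²/2m) d²/dx², so ⟨T⟩ = −(ħ²/2m) ∫ χ*·χ'' dx / ∫|χ|² dx; with m = 0.972.
Gaussian moments: ∫x^(2j)·e^(−2βx²) dx = (2j−1)!!/(4β)^j · √(π/(2β)), odd powers integrate to 0; here √(π/(2β)) = 0.79267. Derivatives: d/dx e^(−βx²) = −2βx·e^(−βx²), d²/dx² e^(−βx²) = (4β²x² − 2β)·e^(−βx²).
State is unnormalized: ∫|χ|² dx = 0.79267, and ∫χ*·(−ħ²/2m · χ'') dx = 0.054867, so ⟨T⟩ = 0.054867 / 0.79267.
⟨T⟩ = 0.069218.

0.0692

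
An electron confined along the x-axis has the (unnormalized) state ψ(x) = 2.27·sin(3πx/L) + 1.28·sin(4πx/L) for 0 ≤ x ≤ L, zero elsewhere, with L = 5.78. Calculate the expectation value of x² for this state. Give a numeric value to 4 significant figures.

5.293

⟨x²⟩ = ∫ x²·|ψ|² dx / ∫|ψ|² dx (integrals over the domain).
On 0 ≤ x ≤ L (j ≠ l): ∫sin²(jπx/L) dx = L/2, ∫sin(jπx/L)·sin(lπx/L) dx = 0; diagonal moments ∫x·sin²(jπx/L) dx = L²/4, ∫x²·sin²(jπx/L) dx = L³·(1/6 − 1/(4j²π²)); cross terms ∫x·sin(jπx/L)·sin(lπx/L) dx = 0 for j + l even and −4jlL²/(π²(j² − l²)²) for j + l odd, ∫x²·sin(jπx/L)·sin(lπx/L) dx = (−1)^(j+l)·4jlL³/(π²(j² − l²)²); higher powers the same way via product-to-sum and parts.
State is unnormalized: ∫|ψ|² dx = 19.627, and ∫ψ*·x²·ψ dx = 103.89, so ⟨x²⟩ = 103.89 / 19.627.
⟨x²⟩ = 5.2932.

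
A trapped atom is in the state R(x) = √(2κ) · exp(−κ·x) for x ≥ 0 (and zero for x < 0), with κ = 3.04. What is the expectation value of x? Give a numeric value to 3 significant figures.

0.164

⟨x⟩ = ∫ x·|R|² dx (integrals over the domain).
Every integrand reduces to terms xʲ·e^(−2κx) on [0, ∞); use ∫₀^∞ xʲ·e^(−2κx) dx = j!/(2κ)^(j+1).
⟨x⟩ = 0.16447.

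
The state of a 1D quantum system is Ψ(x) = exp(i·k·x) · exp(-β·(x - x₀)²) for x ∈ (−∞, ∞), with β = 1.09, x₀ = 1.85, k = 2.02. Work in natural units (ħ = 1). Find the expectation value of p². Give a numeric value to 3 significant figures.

p² Ψ = −ħ² d²Ψ/dx²; ⟨p²⟩ = −ħ² ∫ Ψ*·Ψ'' dx / ∫|Ψ|² dx.
Gaussian moments (u = x − x₀): ∫u^(2j)·e^(−2βu²) du = (2j−1)!!/(4β)^j · √(π/(2β)), odd powers integrate to 0; here √(π/(2β)) = 1.2005. Derivatives: Ψ′ = (ik − 2βu)·Ψ, Ψ″ = ((ik − 2βu)² − 2β)·Ψ; the odd-in-u pieces drop out.
State is unnormalized: ∫|Ψ|² dx = 1.2005, and ∫Ψ*·(−ħ² Ψ'') dx = 6.2068, so ⟨p²⟩ = 6.2068 / 1.2005.
⟨p²⟩ = 5.1704.

5.17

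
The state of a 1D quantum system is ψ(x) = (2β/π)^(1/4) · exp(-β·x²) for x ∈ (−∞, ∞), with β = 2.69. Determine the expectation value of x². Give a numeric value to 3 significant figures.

⟨x²⟩ = ∫ x²·|ψ|² dx (integrals over the domain).
Gaussian moments: ∫x^(2j)·e^(−2βx²) dx = (2j−1)!!/(4β)^j · √(π/(2β)), odd powers integrate to 0; here √(π/(2β)) = 0.76416.
⟨x²⟩ = 0.092937.

0.0929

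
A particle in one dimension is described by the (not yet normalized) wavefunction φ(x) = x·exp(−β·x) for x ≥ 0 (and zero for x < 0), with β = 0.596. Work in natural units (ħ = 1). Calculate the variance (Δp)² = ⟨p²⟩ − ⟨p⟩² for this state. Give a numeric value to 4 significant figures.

Compute ⟨p⟩ and ⟨p²⟩ separately; (Δp)² = ⟨p²⟩ − ⟨p⟩².
Differentiate x·exp(−β·x) with the product rule; every integrand then reduces to terms xʲ·e^(−2βx) on [0, ∞), with ∫₀^∞ xʲ·e^(−2βx) dx = j!/(2β)^(j+1).
Normalization: ∫|φ|² dx = 1.1809.
⟨p⟩ = 0.0000 and ⟨p²⟩ = 0.35522.
(Δp)² = 0.35522 − (0.0000)² = 0.35522.

0.3552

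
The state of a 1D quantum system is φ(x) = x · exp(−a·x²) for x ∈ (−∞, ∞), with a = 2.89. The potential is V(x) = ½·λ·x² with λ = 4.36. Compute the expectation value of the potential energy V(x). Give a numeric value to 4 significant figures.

⟨V⟩ = ∫ V(x)·|φ|² dx / ∫|φ|² dx.
Expand each integrand as polynomial × e^(−2ax²) and use ∫x^(2j)·e^(−2ax²) dx = (2j−1)!!/(4a)^j · √(π/(2a)), odd powers → 0; here √(π/(2a)) = 0.73724.
State is unnormalized: ∫|φ|² dx = 0.063775, and ∫φ*·V(x)·φ dx = 0.036081, so ⟨V⟩ = 0.036081 / 0.063775.
⟨V⟩ = 0.56574.

0.5657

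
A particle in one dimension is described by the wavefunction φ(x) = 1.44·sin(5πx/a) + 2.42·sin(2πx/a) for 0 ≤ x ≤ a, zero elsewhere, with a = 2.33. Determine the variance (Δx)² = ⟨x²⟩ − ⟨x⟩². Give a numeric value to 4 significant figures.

Compute ⟨x⟩ and ⟨x²⟩ separately, then (Δx)² = ⟨x²⟩ − ⟨x⟩².
On 0 ≤ x ≤ a (j ≠ l): ∫sin²(jπx/a) dx = a/2, ∫sin(jπx/a)·sin(lπx/a) dx = 0; diagonal moments ∫x·sin²(jπx/a) dx = a²/4, ∫x²·sin²(jπx/a) dx = a³·(1/6 − 1/(4j²π²)); cross terms ∫x·sin(jπx/a)·sin(lπx/a) dx = 0 for j + l even and −4jla²/(π²(j² − l²)²) for j + l odd, ∫x²·sin(jπx/a)·sin(lπx/a) dx = (−1)^(j+l)·4jla³/(π²(j² − l²)²); higher powers the same way via product-to-sum and parts.
Normalization: ∫|φ|² dx = 9.2385.
⟨x⟩ = 1.1274 and ⟨x²⟩ = 1.6683.
(Δx)² = 1.6683 − (1.1274)² = 0.39734.

0.3973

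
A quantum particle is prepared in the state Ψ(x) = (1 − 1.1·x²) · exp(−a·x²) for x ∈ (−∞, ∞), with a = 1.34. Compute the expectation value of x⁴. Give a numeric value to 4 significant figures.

0.06153

⟨x⁴⟩ = ∫ x⁴·|Ψ|² dx / ∫|Ψ|² dx (integrals over the domain).
Expand each integrand as polynomial × e^(−2ax²) and use ∫x^(2j)·e^(−2ax²) dx = (2j−1)!!/(4a)^j · √(π/(2a)), odd powers → 0; here √(π/(2a)) = 1.0827.
State is unnormalized: ∫|Ψ|² dx = 0.77511, and ∫Ψ*·x⁴·Ψ dx = 0.047693, so ⟨x⁴⟩ = 0.047693 / 0.77511.
⟨x⁴⟩ = 0.061531.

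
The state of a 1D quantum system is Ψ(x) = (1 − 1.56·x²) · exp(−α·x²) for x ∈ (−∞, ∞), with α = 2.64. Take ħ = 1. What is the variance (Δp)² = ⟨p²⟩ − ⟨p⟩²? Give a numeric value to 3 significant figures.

4.97

Compute ⟨p⟩ and ⟨p²⟩ separately; (Δp)² = ⟨p²⟩ − ⟨p⟩².
Expand each integrand as polynomial × e^(−2αx²) and use ∫x^(2j)·e^(−2αx²) dx = (2j−1)!!/(4α)^j · √(π/(2α)), odd powers → 0; here √(π/(2α)) = 0.77136. Differentiate with the product rule, d/dx e^(−αx²) = −2αx·e^(−αx²).
Normalization: ∫|Ψ|² dx = 0.59396.
⟨p⟩ = 0.0000 and ⟨p²⟩ = 4.9652.
(Δp)² = 4.9652 − (0.0000)² = 4.9652.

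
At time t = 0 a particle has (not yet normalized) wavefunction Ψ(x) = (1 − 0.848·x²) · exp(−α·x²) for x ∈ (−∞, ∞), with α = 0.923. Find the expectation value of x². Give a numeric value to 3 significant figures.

0.160

⟨x²⟩ = ∫ x²·|Ψ|² dx / ∫|Ψ|² dx (integrals over the domain).
Expand each integrand as polynomial × e^(−2αx²) and use ∫x^(2j)·e^(−2αx²) dx = (2j−1)!!/(4α)^j · √(π/(2α)), odd powers → 0; here √(π/(2α)) = 1.3045.
State is unnormalized: ∫|Ψ|² dx = 0.91174, and ∫Ψ*·x²·Ψ dx = 0.14601, so ⟨x²⟩ = 0.14601 / 0.91174.
⟨x²⟩ = 0.16014.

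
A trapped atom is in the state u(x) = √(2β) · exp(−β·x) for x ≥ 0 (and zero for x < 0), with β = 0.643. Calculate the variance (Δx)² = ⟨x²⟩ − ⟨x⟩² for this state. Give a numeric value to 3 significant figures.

Compute ⟨x⟩ and ⟨x²⟩ separately, then (Δx)² = ⟨x²⟩ − ⟨x⟩².
Every integrand reduces to terms xʲ·e^(−2βx) on [0, ∞); use ∫₀^∞ xʲ·e^(−2βx) dx = j!/(2β)^(j+1).
⟨x⟩ = 0.77760 and ⟨x²⟩ = 1.2093.
(Δx)² = 1.2093 − (0.77760)² = 0.60467.

0.605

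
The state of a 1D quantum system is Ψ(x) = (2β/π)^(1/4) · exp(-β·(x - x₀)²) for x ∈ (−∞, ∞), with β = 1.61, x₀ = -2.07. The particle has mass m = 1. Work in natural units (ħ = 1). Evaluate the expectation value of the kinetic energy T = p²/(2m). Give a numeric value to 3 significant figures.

T = −(ħ²/2m) d²/dx², so ⟨T⟩ = −(ħ²/2m) ∫ Ψ*·Ψ'' dx; with m = 1.
Gaussian moments (u = x − x₀): ∫u^(2j)·e^(−2βu²) du = (2j−1)!!/(4β)^j · √(π/(2β)), odd powers integrate to 0; here √(π/(2β)) = 0.98775. Derivatives: d/dx e^(−βu²) = −2βu·e^(−βu²), d²/dx² e^(−βu²) = (4β²u² − 2β)·e^(−βu²).
⟨T⟩ = 0.80500.

0.805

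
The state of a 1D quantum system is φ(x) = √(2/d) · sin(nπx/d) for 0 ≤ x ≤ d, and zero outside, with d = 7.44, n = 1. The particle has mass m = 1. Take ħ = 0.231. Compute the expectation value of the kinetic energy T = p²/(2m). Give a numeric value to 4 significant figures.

0.004757

T = −(ħ²/2m) d²/dx², so ⟨T⟩ = −(ħ²/2m) ∫ φ*·φ'' dx; with m = 1.
d/dx sin(nπx/d) = (nπ/d)·cos(nπx/d) and d²/dx² sin(nπx/d) = −(nπ/d)²·sin(nπx/d); on 0 ≤ x ≤ d, ∫sin²(nπx/d) dx = d/2 and ∫sin(nπx/d)·cos(nπx/d) dx = 0.
⟨T⟩ = 0.0047572.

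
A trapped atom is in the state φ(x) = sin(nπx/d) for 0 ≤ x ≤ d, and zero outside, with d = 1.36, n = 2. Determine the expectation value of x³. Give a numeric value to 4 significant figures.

⟨x³⟩ = ∫ x³·|φ|² dx / ∫|φ|² dx (integrals over the domain).
With sin²θ = (1 − cos2θ)/2 on 0 ≤ x ≤ d: ∫sin²(nπx/d) dx = d/2, ∫x·sin²(nπx/d) dx = d²/4, ∫x²·sin²(nπx/d) dx = d³·(1/6 − 1/(4n²π²)); higher powers xᵏ the same way, integrating xᵏ·cos(2nπx/d) by parts.
State is unnormalized: ∫|φ|² dx = 0.68000, and ∫φ*·x³·φ dx = 0.39513, so ⟨x³⟩ = 0.39513 / 0.68000.
⟨x³⟩ = 0.58108.

0.5811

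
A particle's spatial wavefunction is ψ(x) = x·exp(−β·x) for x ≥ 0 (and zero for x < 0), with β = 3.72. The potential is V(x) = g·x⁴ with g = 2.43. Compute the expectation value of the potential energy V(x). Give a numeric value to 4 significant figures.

⟨V⟩ = ∫ V(x)·|ψ|² dx / ∫|ψ|² dx.
Every integrand reduces to terms xʲ·e^(−2βx) on [0, ∞); use ∫₀^∞ xʲ·e^(−2βx) dx = j!/(2β)^(j+1).
State is unnormalized: ∫|ψ|² dx = 0.0048564, and ∫ψ*·V(x)·ψ dx = 0.0013865, so ⟨V⟩ = 0.0013865 / 0.0048564.
⟨V⟩ = 0.28551.

0.2855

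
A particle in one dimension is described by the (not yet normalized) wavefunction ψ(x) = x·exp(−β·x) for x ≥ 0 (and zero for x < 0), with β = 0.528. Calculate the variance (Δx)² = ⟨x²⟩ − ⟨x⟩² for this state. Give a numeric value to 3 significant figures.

2.69

Compute ⟨x⟩ and ⟨x²⟩ separately, then (Δx)² = ⟨x²⟩ − ⟨x⟩².
Every integrand reduces to terms xʲ·e^(−2βx) on [0, ∞); use ∫₀^∞ xʲ·e^(−2βx) dx = j!/(2β)^(j+1).
Normalization: ∫|ψ|² dx = 1.6984.
⟨x⟩ = 2.8409 and ⟨x²⟩ = 10.761.
(Δx)² = 10.761 − (2.8409)² = 2.6903.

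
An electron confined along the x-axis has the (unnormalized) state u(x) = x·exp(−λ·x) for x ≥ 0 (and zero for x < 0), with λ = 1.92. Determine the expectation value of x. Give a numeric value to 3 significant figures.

⟨x⟩ = ∫ x·|u|² dx / ∫|u|² dx (integrals over the domain).
Every integrand reduces to terms xʲ·e^(−2λx) on [0, ∞); use ∫₀^∞ xʲ·e^(−2λx) dx = j!/(2λ)^(j+1).
State is unnormalized: ∫|u|² dx = 0.035321, and ∫u*·x·u dx = 0.027595, so ⟨x⟩ = 0.027595 / 0.035321.
⟨x⟩ = 0.78125.

0.781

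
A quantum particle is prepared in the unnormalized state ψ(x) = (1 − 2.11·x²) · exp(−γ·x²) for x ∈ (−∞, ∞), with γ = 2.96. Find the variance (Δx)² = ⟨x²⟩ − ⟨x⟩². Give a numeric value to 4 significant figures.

0.04654

Compute ⟨x⟩ and ⟨x²⟩ separately, then (Δx)² = ⟨x²⟩ − ⟨x⟩².
Expand each integrand as polynomial × e^(−2γx²) and use ∫x^(2j)·e^(−2γx²) dx = (2j−1)!!/(4γ)^j · √(π/(2γ)), odd powers → 0; here √(π/(2γ)) = 0.72847.
Normalization: ∫|ψ|² dx = 0.53824.
⟨x⟩ = 0.0000 and ⟨x²⟩ = 0.046539.
(Δx)² = 0.046539 − (0.0000)² = 0.046539.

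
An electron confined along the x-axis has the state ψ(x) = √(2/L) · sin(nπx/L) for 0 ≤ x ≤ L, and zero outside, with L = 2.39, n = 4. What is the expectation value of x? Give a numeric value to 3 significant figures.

⟨x⟩ = ∫ x·|ψ|² dx (integrals over the domain).
With sin²θ = (1 − cos2θ)/2 on 0 ≤ x ≤ L: ∫sin²(nπx/L) dx = L/2, ∫x·sin²(nπx/L) dx = L²/4, ∫x²·sin²(nπx/L) dx = L³·(1/6 − 1/(4n²π²)); higher powers xᵏ the same way, integrating xᵏ·cos(2nπx/L) by parts.
⟨x⟩ = 1.1950.

1.20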